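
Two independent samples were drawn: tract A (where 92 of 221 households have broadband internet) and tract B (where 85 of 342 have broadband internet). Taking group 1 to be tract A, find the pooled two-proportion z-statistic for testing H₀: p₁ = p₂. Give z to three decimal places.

p̂₁ = 92/221 = 0.41629, p̂₂ = 85/342 = 0.24854.
Pooled p̂ = (92+85)/(221+342) = 177/563 = 0.31439.
Pooled SE = √[0.2155479·0.00744886] ≈ 0.040070.
z = 0.16775/0.040070 = 4.186.

z = 4.186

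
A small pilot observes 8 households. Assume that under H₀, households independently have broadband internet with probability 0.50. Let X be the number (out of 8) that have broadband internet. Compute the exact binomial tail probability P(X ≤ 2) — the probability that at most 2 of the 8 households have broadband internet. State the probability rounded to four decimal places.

P = 0.1445

X is binomial with n = 8 and p = 0.50.
P(X ≤ 2) = C(8,0)·0.50^0·0.50^8 + C(8,1)·0.50^1·0.50^7 + C(8,2)·0.50^2·0.50^6.
= 0.003906 + 0.031250 + 0.109375 = 0.1445.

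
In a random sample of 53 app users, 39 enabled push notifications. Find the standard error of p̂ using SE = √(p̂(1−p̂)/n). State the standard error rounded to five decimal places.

SE = 0.06056

Sample proportion p̂ = 39/53 = 0.73585.
p̂(1−p̂) = 0.194375.
Dividing by n and taking the root: √0.003667453 = 0.06056.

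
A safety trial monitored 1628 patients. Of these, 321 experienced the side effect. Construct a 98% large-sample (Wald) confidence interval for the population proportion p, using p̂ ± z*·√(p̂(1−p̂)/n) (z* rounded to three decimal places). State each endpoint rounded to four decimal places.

(0.1742, 0.2201)

p̂ = 321/1628 = 0.19717.
SE(p̂) = √(0.19717·0.80283/1628) = 0.009861.
For 98% confidence, z* = 2.326.
Margin = 2.326·0.009861 = 0.02294.
Interval: 0.19717 ± 0.02294 → (0.1742, 0.2201).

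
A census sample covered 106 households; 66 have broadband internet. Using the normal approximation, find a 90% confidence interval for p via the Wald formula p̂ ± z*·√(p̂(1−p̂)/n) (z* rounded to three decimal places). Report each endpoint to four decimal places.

Sample proportion p̂ = 66/106 = 0.62264.
Standard error of p̂: √(0.234959/106) = √0.002216595 = 0.047081.
z* = 1.645 at the 90% level.
Margin of error: 1.645 × 0.047081 = 0.07745.
CI: 0.62264 ± 0.07745 = (0.5452, 0.7001).

(0.5452, 0.7001)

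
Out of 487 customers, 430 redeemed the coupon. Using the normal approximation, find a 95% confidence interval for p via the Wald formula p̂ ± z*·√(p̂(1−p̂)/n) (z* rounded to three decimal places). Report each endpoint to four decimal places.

The sample proportion is 430/487 = 0.88296.
Standard error of p̂: √(0.103344/487) = √0.000212205 = 0.014567.
For 95% confidence, z* = 1.960.
Margin = 1.960·0.014567 = 0.02855.
So the interval runs from 0.8544 to 0.9115.

(0.8544, 0.9115)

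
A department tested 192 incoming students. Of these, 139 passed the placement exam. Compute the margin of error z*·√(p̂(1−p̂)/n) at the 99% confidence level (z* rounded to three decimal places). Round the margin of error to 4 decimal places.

ME = 0.0831

Sample proportion p̂ = 139/192 = 0.72396.
SE(p̂) = √(0.72396·0.27604/192) = 0.032262.
For 99% confidence, z* = 2.576.
So ME = 0.0831.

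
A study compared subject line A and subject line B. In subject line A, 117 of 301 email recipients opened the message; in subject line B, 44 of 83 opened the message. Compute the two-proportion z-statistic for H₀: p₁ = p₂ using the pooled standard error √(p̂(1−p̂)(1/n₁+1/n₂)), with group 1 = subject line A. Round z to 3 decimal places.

z = -2.312

Sample proportions: p̂₁ = 117/301 = 0.38870 and p̂₂ = 44/83 = 0.53012.
Pooling: p̂ = 161/384 = 0.41927.
SE = √[p̂(1−p̂)(1/n₁+1/n₂)] = √[0.41927·0.58073·(1/301+1/83)] ≈ 0.061175.
z = -0.14142/0.061175 = -2.312.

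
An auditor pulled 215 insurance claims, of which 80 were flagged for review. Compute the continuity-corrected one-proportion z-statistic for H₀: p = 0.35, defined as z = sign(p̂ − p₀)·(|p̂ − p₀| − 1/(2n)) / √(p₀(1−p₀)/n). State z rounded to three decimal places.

z = 0.608

Sample proportion p̂ = 80/215 = 0.37209. p̂ − p₀ = 0.022093.
1/(2n) = 0.002326.
Corrected numerator: |0.022093| − 0.002326 = 0.019767.
Null standard error: √(0.35·0.65/215) = √0.001058140 = 0.032529.
z = (+)0.019767/0.032529 = 0.608.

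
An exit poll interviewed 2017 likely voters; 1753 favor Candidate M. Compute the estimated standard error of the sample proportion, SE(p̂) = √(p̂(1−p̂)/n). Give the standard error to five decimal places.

The sample proportion is 1753/2017 = 0.86911.
p̂(1−p̂) = 0.113758.
SE = √(0.113758/2017) = 0.00751.

SE = 0.00751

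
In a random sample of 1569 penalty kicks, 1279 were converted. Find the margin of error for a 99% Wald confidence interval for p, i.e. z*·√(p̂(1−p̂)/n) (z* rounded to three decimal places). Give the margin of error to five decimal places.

ME = 0.02524

The sample proportion is 1279/1569 = 0.81517.
SE(p̂) = √(0.81517·0.18483/1569) = 0.009799.
z* = 2.576 at the 99% level.
ME = 2.576·0.009799 = 0.02524.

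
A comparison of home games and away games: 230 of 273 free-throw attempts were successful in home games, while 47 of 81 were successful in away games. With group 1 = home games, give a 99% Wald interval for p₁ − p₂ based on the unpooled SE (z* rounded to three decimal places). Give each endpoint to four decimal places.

p̂₁ = 230/273 = 0.84249, p̂₂ = 47/81 = 0.58025; p̂₁ − p̂₂ = 0.26224.
Unpooled SE = √(p̂₁(1−p̂₁)/n₁ + p̂₂(1−p̂₂)/n₂) = √(0.000486081 + 0.003006919) = 0.059102.
For 99% confidence, z* = 2.576. Margin = 2.576·0.059102 = 0.15225.
Interval: 0.26224 ± 0.15225 → (0.1100, 0.4145).

(0.1100, 0.4145)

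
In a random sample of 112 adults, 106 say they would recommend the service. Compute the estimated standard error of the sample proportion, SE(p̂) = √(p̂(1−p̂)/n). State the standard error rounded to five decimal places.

p̂ = 106/112 = 0.94643.
p̂(1−p̂) = 0.94643·0.05357 = 0.050700.
SE = √(0.050700/112) = √0.000452679 = 0.02128.

SE = 0.02128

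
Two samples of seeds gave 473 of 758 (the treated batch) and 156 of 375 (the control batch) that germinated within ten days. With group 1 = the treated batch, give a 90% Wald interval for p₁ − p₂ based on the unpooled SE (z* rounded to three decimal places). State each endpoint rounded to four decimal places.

p̂₁ = 473/758 = 0.62401, p̂₂ = 156/375 = 0.41600; p̂₁ − p̂₂ = 0.20801.
Unpooled SE = √(p̂₁(1−p̂₁)/n₁ + p̂₂(1−p̂₂)/n₂) = √(0.000309527 + 0.000647851) = 0.030942.
For 90% confidence, z* = 1.645. Margin = 1.645·0.030942 = 0.05090.
Interval: 0.20801 ± 0.05090 → (0.1571, 0.2589).

(0.1571, 0.2589)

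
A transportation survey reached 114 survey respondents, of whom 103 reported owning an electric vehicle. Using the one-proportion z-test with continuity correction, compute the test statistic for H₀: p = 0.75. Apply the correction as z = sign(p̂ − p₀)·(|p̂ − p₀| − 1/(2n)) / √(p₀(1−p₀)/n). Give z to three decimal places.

The sample proportion is 103/114 = 0.90351. p̂ − p₀ = 0.153509.
Continuity correction 1/(2n) = 1/228 = 0.004386.
Corrected numerator: |0.153509| − 0.004386 = 0.149123.
Null standard error: √(0.75·0.25/114) = √0.001644737 = 0.040555.
z = (+)0.149123/0.040555 = 3.677.

z = 3.677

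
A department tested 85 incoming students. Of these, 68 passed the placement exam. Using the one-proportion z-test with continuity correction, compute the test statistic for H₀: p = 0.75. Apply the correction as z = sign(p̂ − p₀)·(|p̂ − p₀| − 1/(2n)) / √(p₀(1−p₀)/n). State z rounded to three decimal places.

z = 0.939

With x = 68 successes in n = 85, p̂ = 0.80000. p̂ − p₀ = 0.050000.
Continuity correction 1/(2n) = 1/170 = 0.005882.
Corrected numerator: |0.050000| − 0.005882 = 0.044118.
Null standard error: √(0.75·0.25/85) = √0.002205882 = 0.046967.
z = +0.044118/0.046967 = 0.939.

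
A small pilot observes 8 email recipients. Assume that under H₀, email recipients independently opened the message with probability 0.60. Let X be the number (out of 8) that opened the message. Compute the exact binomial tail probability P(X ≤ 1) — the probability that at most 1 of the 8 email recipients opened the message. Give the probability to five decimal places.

P = 0.00852

X ~ Binomial(n=8, p=0.60).
P(X ≤ 1) = C(8,0)·0.60^0·0.40^8 + C(8,1)·0.60^1·0.40^7.
= 0.000655 + 0.007864 = 0.00852.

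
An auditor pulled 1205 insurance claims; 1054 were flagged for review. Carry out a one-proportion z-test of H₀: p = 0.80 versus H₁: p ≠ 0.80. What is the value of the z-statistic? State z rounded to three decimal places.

The sample proportion is 1054/1205 = 0.87469.
Under H₀, SE = √(p₀(1−p₀)/n) = √(0.80·0.20/1205) = √0.000132780 = 0.011523.
z = (0.87469 − 0.80)/0.011523 = 0.07469/0.011523 = 6.482.

z = 6.482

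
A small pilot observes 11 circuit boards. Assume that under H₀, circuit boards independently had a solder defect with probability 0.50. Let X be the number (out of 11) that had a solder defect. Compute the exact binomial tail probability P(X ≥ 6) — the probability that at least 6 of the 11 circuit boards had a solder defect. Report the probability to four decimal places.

X is binomial with n = 11 and p = 0.50.
P(X ≥ 6) = Σ_{j=6}^{11} C(11,j)·0.50^j·0.50^{11−j}.
= 0.225586 + 0.161133 + 0.080566 + 0.026855 + 0.005371 + 0.000488 = 0.5000.

P = 0.5000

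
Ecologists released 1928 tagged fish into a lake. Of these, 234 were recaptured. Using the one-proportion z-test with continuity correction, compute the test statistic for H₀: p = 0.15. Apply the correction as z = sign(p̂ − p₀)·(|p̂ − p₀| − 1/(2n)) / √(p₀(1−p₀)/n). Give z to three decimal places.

z = -3.489

p̂ = 234/1928 = 0.12137. p̂ − p₀ = -0.028631.
Continuity correction 1/(2n) = 1/3856 = 0.000259.
Corrected numerator: |-0.028631| − 0.000259 = 0.028372.
Under H₀, SE = √(p₀(1−p₀)/n) = √(0.15·0.85/1928) = √0.000066131 = 0.008132.
z = (−)0.028372/0.008132 = -3.489.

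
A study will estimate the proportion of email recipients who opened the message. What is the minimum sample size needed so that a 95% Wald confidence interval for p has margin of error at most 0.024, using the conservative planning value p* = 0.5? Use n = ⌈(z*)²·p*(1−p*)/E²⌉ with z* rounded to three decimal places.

The 95% critical value is z* = 1.960.
p*(1−p*) = 0.2500.
(z*)²·p*(1−p*)/E² = 3.841600·0.2500/0.000576 = 1667.361.
⌈1667.361⌉ = 1668.

n = 1668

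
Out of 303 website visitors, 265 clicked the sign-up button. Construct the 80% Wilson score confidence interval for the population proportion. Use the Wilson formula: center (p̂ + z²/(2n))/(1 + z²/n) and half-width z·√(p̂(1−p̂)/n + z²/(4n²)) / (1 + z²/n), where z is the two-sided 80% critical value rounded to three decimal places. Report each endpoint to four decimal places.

(0.8482, 0.8970)

p̂ = 265/303 = 0.87459; z = 1.282, so z² = 1.643524.
1 + z²/n = 1.005424.
Center = (0.87459 + 0.002712)/1.005424 = 0.87257.
Radicand: p̂(1−p̂)/n + z²/(4n²) = 0.000361994 + 0.000004475 = 0.000366469.
Half-width = z·√(radicand)/denom = 1.282·0.019143/1.005424 = 0.02441.
So the interval runs from 0.8482 to 0.8970.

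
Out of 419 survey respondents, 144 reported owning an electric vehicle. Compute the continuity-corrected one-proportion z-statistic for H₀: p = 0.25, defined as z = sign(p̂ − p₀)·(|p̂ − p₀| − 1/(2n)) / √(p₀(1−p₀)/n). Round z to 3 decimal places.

With x = 144 successes in n = 419, p̂ = 0.34368. p̂ − p₀ = 0.093675.
1/(2n) = 0.001193.
Corrected numerator: |0.093675| − 0.001193 = 0.092482.
SE₀ = √(0.25·0.75/419) = 0.021154.
z = (+)0.092482/0.021154 = 4.372.

z = 4.372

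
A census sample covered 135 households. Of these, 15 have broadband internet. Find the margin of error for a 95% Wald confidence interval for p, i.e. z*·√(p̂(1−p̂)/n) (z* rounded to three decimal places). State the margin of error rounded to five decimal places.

Sample proportion p̂ = 15/135 = 0.11111.
SE = √(p̂(1−p̂)/n) = √(0.098765/135) = 0.027048.
For 95% confidence, z* = 1.960.
So ME = 0.05301.

ME = 0.05301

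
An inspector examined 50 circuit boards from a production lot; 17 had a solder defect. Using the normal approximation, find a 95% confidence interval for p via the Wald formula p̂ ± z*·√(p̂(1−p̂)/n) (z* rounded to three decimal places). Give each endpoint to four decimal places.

The sample proportion is 17/50 = 0.34000.
Standard error of p̂: √(0.224400/50) = √0.004488000 = 0.066993.
For 95% confidence, z* = 1.960.
Margin = 1.960·0.066993 = 0.13131.
CI: 0.34000 ± 0.13131 = (0.2087, 0.4713).

(0.2087, 0.4713)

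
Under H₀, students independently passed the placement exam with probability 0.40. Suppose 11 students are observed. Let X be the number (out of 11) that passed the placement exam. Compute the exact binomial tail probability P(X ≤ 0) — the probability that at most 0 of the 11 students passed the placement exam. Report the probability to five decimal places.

P = 0.00363

X is binomial with n = 11 and p = 0.40.
P(X ≤ 0) = C(11,0)·0.40^0·0.60^11.
= 0.003628 = 0.00363.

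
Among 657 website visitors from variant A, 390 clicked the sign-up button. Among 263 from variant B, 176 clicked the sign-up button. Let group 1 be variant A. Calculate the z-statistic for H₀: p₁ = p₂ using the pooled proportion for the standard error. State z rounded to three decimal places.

z = -2.129

Sample proportions: p̂₁ = 390/657 = 0.59361 and p̂₂ = 176/263 = 0.66920.
Pooling: p̂ = 566/920 = 0.61522.
SE = √[p̂(1−p̂)(1/n₁+1/n₂)] = √[0.61522·0.38478·(1/657+1/263)] ≈ 0.035502.
z = -0.07559/0.035502 = -2.129.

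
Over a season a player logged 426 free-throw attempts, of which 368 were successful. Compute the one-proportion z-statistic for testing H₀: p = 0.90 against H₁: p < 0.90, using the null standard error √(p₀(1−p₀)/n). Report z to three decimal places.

z = -2.487

With x = 368 successes in n = 426, p̂ = 0.86385.
Null standard error: √(0.90·0.10/426) = √0.000211268 = 0.014535.
z = (p̂ − p₀)/SE = (0.86385 − 0.90)/0.014535 = -2.487.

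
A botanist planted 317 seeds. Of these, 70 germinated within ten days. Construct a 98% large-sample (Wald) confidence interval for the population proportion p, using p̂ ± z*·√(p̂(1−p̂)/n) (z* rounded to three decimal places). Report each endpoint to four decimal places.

p̂ = 70/317 = 0.22082.
SE = √(p̂(1−p̂)/n) = √(0.172059/317) = 0.023297.
For 98% confidence, z* = 2.326.
Margin of error: 2.326 × 0.023297 = 0.05419.
Interval: 0.22082 ± 0.05419 → (0.1666, 0.2750).

(0.1666, 0.2750)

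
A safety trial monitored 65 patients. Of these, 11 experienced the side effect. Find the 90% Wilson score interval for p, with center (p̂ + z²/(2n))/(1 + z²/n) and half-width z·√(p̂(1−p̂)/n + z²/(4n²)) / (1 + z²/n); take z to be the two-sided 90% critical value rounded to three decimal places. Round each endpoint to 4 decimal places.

(0.1063, 0.2586)

Here p̂ = 11/65 = 0.16923 and z = 1.645 (z² = 2.706025).
Denominator 1 + z²/n = 1 + 2.706025/65 = 1.041631.
Adjusted center: (0.16923 + z²/(2n))/1.041631 = 0.18245.
Radicand: p̂(1−p̂)/n + z²/(4n²) = 0.002162949 + 0.000160120 = 0.002323069.
Half-width = z·√(radicand)/denom = 1.645·0.048198/1.041631 = 0.07612.
So the interval runs from 0.1063 to 0.2586.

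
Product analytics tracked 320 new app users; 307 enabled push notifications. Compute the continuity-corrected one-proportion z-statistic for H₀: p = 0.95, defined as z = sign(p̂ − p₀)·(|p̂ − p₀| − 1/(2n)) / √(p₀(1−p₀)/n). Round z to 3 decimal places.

z = 0.641

p̂ = 307/320 = 0.95937. p̂ − p₀ = 0.009375.
1/(2n) = 0.001563.
Corrected numerator: |0.009375| − 0.001563 = 0.007812.
Null standard error: √(0.95·0.05/320) = √0.000148438 = 0.012183.
z = (+)0.007812/0.012183 = 0.641.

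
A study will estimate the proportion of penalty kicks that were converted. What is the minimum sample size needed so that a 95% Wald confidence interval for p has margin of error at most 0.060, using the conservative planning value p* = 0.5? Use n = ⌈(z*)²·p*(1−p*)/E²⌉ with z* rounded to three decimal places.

n = 267

z* = 1.960 at the 95% level.
p*(1−p*) = 0.2500.
Required n before rounding: 3.841600 × 0.2500 / 0.060² = 266.778.
Rounding up, n = 267.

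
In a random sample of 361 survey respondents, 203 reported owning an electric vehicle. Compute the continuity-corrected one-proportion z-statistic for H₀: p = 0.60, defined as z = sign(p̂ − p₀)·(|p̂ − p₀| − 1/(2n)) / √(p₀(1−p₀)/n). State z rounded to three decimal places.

p̂ = 203/361 = 0.56233. p̂ − p₀ = -0.037673.
Continuity correction 1/(2n) = 1/722 = 0.001385.
Corrected numerator: |-0.037673| − 0.001385 = 0.036288.
Under H₀, SE = √(p₀(1−p₀)/n) = √(0.60·0.40/361) = √0.000664820 = 0.025784.
z = (−)0.036288/0.025784 = -1.407.

z = -1.407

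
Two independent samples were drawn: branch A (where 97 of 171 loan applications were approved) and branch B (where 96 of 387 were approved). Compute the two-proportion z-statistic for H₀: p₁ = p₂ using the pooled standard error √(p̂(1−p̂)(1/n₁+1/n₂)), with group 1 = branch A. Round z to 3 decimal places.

p̂₁ = 97/171 = 0.56725, p̂₂ = 96/387 = 0.24806.
Pooled p̂ = (97+96)/(171+387) = 193/558 = 0.34588.
SE = √[p̂(1−p̂)(1/n₁+1/n₂)] = √[0.34588·0.65412·(1/171+1/387)] ≈ 0.043677.
z = (p̂₁ − p̂₂)/SE = (0.56725 − 0.24806)/0.043677 = 0.31919/0.043677 = 7.308.

z = 7.308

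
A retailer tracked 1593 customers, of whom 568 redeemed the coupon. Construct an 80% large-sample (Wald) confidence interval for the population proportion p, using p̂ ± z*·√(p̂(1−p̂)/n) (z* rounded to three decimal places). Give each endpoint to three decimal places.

The sample proportion is 568/1593 = 0.35656.
SE = √(p̂(1−p̂)/n) = √(0.229425/1593) = 0.012001.
For 80% confidence, z* = 1.282.
Margin of error: 1.282 × 0.012001 = 0.01539.
CI: 0.35656 ± 0.01539 = (0.341, 0.372).

(0.341, 0.372)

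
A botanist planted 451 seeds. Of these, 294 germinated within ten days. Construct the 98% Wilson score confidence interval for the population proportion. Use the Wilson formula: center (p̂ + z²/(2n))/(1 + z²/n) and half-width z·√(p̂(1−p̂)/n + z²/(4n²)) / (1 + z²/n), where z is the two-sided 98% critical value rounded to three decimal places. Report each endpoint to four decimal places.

(0.5982, 0.7020)

Here p̂ = 294/451 = 0.65188 and z = 2.326 (z² = 5.410276).
1 + z²/n = 1.011996.
Adjusted center: (0.65188 + z²/(2n))/1.011996 = 0.65008.
Radicand: p̂(1−p̂)/n + z²/(4n²) = 0.000503173 + 0.000006650 = 0.000509823.
Half-width = z·√(radicand)/denom = 2.326·0.022579/1.011996 = 0.05190.
CI: 0.65008 ± 0.05190 = (0.5982, 0.7020).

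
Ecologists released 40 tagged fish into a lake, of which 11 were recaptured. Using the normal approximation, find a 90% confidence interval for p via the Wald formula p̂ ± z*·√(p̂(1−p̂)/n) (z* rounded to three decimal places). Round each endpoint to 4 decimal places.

p̂ = 11/40 = 0.27500.
Standard error of p̂: √(0.199375/40) = √0.004984375 = 0.070600.
The 90% critical value is z* = 1.645.
Margin of error: 1.645 × 0.070600 = 0.11614.
Interval: 0.27500 ± 0.11614 → (0.1589, 0.3911).

(0.1589, 0.3911)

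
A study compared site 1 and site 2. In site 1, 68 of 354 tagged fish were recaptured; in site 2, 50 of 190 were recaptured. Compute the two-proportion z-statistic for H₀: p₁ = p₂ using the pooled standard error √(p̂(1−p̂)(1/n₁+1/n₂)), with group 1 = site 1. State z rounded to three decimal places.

z = -1.917

p̂₁ = 68/354 = 0.19209, p̂₂ = 50/190 = 0.26316.
Pooled p̂ = (68+50)/(354+190) = 118/544 = 0.21691.
SE = √[p̂(1−p̂)(1/n₁+1/n₂)] = √[0.21691·0.78309·(1/354+1/190)] ≈ 0.037065.
z = -0.07107/0.037065 = -1.917.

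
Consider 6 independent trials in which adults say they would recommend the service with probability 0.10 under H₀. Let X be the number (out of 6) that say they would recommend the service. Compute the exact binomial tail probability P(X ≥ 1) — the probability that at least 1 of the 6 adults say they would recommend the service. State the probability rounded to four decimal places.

X is binomial with n = 6 and p = 0.10.
P(X ≥ 1) = Σ_{j=1}^{6} C(6,j)·0.10^j·0.90^{6−j}.
= 0.354294 + 0.098415 + 0.014580 + 0.001215 + 0.000054 + 0.000001 = 0.4686.

P = 0.4686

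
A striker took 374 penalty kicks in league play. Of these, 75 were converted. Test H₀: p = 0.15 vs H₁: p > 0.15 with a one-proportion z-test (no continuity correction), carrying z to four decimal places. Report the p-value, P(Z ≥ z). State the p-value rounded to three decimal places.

p-value = 0.003

With x = 75 successes in n = 374, p̂ = 0.20053.
Under H₀, SE = √(p₀(1−p₀)/n) = √(0.15·0.85/374) = √0.000340909 = 0.018464.
z = (p̂ − p₀)/SE = (75/374 − 0.15)/0.018464 ≈ 2.7370.
p-value = P(Z ≥ z) with z = 2.7370 → 0.003.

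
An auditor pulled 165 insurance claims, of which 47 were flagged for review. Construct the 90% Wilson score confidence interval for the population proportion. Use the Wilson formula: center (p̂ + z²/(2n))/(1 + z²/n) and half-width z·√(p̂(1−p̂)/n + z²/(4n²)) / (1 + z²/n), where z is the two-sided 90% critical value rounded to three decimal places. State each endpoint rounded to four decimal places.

(0.2309, 0.3458)

p̂ = 47/165 = 0.28485; z = 1.645, so z² = 2.706025.
Denominator 1 + z²/n = 1 + 2.706025/165 = 1.016400.
Center = (0.28485 + 0.008200)/1.016400 = 0.28832.
Radicand: p̂(1−p̂)/n + z²/(4n²) = 0.001234605 + 0.000024849 = 0.001259454.
Half-width = 1.645·√0.001259454/1.016400 = 0.05744.
So the interval runs from 0.2309 to 0.3458.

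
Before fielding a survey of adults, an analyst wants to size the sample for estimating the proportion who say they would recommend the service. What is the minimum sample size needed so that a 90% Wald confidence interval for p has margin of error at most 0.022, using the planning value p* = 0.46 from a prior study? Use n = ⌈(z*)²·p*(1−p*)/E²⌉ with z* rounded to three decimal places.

The 90% critical value is z* = 1.645.
p*(1−p*) = 0.2484.
(z*)²·p*(1−p*)/E² = 2.706025·0.2484/0.000484 = 1388.795.
Rounding up, n = 1389.

n = 1389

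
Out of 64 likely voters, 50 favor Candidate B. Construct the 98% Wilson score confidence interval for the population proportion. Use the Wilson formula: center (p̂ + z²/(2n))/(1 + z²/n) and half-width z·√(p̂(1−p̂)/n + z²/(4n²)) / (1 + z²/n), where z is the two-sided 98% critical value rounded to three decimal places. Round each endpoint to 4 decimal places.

(0.6418, 0.8768)

Here p̂ = 50/64 = 0.78125 and z = 2.326 (z² = 5.410276).
1 + z²/n = 1.084536.
Center = (0.78125 + 0.042268)/1.084536 = 0.75933.
Radicand: p̂(1−p̂)/n + z²/(4n²) = 0.002670288 + 0.000330217 = 0.003000505.
Half-width = z·√(radicand)/denom = 2.326·0.054777/1.084536 = 0.11748.
CI: 0.75933 ± 0.11748 = (0.6418, 0.8768).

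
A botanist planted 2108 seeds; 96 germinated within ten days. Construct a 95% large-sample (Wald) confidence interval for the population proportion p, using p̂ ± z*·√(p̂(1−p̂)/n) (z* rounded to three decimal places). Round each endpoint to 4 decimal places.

Sample proportion p̂ = 96/2108 = 0.04554.
SE = √(p̂(1−p̂)/n) = √(0.043467/2108) = 0.004541.
z* = 1.960 at the 95% level.
Margin of error: 1.960 × 0.004541 = 0.00890.
CI: 0.04554 ± 0.00890 = (0.0366, 0.0544).

(0.0366, 0.0544)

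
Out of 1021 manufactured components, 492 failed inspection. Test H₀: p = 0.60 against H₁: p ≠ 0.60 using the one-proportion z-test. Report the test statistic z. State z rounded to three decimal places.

z = -7.704

With x = 492 successes in n = 1021, p̂ = 0.48188.
Under H₀, SE = √(p₀(1−p₀)/n) = √(0.60·0.40/1021) = √0.000235064 = 0.015332.
Test statistic: z = -0.11812/0.015332 = -7.704.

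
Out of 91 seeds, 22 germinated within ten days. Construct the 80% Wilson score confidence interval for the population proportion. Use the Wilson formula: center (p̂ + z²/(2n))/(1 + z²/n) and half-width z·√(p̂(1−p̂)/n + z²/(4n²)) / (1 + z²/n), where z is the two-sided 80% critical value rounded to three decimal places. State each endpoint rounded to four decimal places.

p̂ = 22/91 = 0.24176; z = 1.282, so z² = 1.643524.
Denominator 1 + z²/n = 1 + 1.643524/91 = 1.018061.
Center = (0.24176 + 0.009030)/1.018061 = 0.24634.
Radicand: p̂(1−p̂)/n + z²/(4n²) = 0.002014409 + 0.000049617 = 0.002064026.
Half-width = 1.282·√0.002064026/1.018061 = 0.05721.
So the interval runs from 0.1891 to 0.3035.

(0.1891, 0.3035)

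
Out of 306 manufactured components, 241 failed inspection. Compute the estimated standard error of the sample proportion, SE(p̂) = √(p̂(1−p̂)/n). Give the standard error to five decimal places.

SE = 0.02338

The sample proportion is 241/306 = 0.78758.
p̂(1−p̂) = 0.167298.
SE = √(0.167298/306) = √0.000546725 = 0.02338.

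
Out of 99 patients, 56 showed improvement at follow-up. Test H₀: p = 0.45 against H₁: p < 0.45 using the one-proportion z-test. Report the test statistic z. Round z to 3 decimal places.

Sample proportion p̂ = 56/99 = 0.56566.
SE₀ = √(0.45·0.55/99) = 0.050000.
Test statistic: z = 0.11566/0.050000 = 2.313.

z = 2.313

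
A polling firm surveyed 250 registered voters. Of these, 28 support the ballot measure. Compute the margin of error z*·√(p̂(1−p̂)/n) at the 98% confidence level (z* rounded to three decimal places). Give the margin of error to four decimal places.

The sample proportion is 28/250 = 0.11200.
SE(p̂) = √(0.11200·0.88800/250) = 0.019946.
For 98% confidence, z* = 2.326.
ME = 2.326·0.019946 = 0.0464.

ME = 0.0464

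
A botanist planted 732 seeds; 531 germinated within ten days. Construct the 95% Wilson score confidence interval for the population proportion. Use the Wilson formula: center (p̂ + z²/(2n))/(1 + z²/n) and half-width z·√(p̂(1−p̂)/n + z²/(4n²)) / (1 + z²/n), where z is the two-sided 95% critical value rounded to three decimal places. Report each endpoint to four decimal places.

(0.6920, 0.7565)

Here p̂ = 531/732 = 0.72541 and z = 1.960 (z² = 3.841600).
1 + z²/n = 1.005248.
Adjusted center: (0.72541 + z²/(2n))/1.005248 = 0.72423.
Radicand: p̂(1−p̂)/n + z²/(4n²) = 0.000272118 + 0.000001792 = 0.000273910.
Half-width = 1.960·√0.000273910/1.005248 = 0.03227.
CI: 0.72423 ± 0.03227 = (0.6920, 0.7565).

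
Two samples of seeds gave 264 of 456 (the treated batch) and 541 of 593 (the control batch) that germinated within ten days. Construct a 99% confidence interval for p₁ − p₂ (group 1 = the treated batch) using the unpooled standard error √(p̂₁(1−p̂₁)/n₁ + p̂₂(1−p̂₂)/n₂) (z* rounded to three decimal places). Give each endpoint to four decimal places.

p̂₁ = 0.57895, p̂₂ = 0.91231, so the observed difference is -0.33336.
SE = √(0.000534577 + 0.000134908) = √0.000669485 = 0.025874.
For 99% confidence, z* = 2.576. Margin = 2.576·0.025874 = 0.06665.
So the interval runs from -0.4000 to -0.2667.

(-0.4000, -0.2667)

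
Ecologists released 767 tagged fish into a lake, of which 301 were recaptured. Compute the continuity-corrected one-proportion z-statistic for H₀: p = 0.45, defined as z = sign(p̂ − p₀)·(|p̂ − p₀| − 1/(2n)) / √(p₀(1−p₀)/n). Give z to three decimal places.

Sample proportion p̂ = 301/767 = 0.39244. p̂ − p₀ = -0.057562.
1/(2n) = 0.000652.
Corrected numerator: |-0.057562| − 0.000652 = 0.056910.
Under H₀, SE = √(p₀(1−p₀)/n) = √(0.45·0.55/767) = √0.000322686 = 0.017963.
z = −0.056910/0.017963 = -3.168.

z = -3.168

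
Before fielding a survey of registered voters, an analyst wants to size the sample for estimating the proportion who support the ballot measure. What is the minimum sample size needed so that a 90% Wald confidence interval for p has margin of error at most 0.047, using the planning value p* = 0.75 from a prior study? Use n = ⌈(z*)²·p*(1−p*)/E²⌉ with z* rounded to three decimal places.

z* = 1.645 at the 90% level.
p*(1−p*) = 0.75·0.25 = 0.1875.
(z*)²·p*(1−p*)/E² = 2.706025·0.1875/0.002209 = 229.687.
⌈229.687⌉ = 230.

n = 230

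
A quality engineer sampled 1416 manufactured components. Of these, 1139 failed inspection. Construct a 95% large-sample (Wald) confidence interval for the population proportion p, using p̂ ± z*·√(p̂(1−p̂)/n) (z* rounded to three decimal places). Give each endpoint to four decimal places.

(0.7837, 0.8250)

The sample proportion is 1139/1416 = 0.80438.
SE = √(p̂(1−p̂)/n) = √(0.157354/1416) = 0.010542.
The 95% critical value is z* = 1.960.
Margin = 1.960·0.010542 = 0.02066.
CI: 0.80438 ± 0.02066 = (0.7837, 0.8250).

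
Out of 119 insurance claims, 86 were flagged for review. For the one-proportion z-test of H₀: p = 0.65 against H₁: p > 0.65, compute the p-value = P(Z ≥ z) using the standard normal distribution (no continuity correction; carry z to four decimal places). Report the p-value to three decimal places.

Sample proportion p̂ = 86/119 = 0.72269.
Under H₀, SE = √(p₀(1−p₀)/n) = √(0.65·0.35/119) = √0.001911765 = 0.043724.
z = (p̂ − p₀)/SE = (86/119 − 0.65)/0.043724 ≈ 1.6625.
p-value = P(Z ≥ z) with z = 1.6625 → 0.048.

p-value = 0.048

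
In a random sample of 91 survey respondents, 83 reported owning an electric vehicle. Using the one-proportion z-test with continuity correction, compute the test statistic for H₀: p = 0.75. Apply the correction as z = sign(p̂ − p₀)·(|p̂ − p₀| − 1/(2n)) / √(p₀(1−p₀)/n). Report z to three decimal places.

z = 3.450

The sample proportion is 83/91 = 0.91209. p̂ − p₀ = 0.162088.
1/(2n) = 0.005495.
Corrected numerator: |0.162088| − 0.005495 = 0.156593.
Null standard error: √(0.75·0.25/91) = √0.002060440 = 0.045392.
z = (+)0.156593/0.045392 = 3.450.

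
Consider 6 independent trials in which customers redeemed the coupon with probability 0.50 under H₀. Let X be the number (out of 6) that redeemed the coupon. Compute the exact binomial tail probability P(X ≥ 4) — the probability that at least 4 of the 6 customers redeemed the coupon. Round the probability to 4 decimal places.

X is binomial with n = 6 and p = 0.50.
P(X ≥ 4) = C(6,4)·0.50^4·0.50^2 + C(6,5)·0.50^5·0.50^1 + C(6,6)·0.50^6·0.50^0.
= 0.234375 + 0.093750 + 0.015625 = 0.3438.

P = 0.3438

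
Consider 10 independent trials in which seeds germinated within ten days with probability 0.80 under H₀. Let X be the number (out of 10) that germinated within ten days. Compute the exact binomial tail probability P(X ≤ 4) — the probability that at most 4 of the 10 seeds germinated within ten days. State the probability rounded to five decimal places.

P = 0.00637

X is binomial with n = 10 and p = 0.80.
P(X ≤ 4) = Σ_{j=0}^{4} C(10,j)·0.80^j·0.20^{10−j}.
= 0.000000 + 0.000004 + 0.000074 + 0.000786 + 0.005505 = 0.00637.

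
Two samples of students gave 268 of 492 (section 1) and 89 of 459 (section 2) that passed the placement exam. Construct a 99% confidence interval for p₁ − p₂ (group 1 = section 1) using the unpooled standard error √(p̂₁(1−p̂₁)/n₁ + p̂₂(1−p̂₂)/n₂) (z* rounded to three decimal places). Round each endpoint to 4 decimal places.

p̂₁ = 268/492 = 0.54472, p̂₂ = 89/459 = 0.19390; p̂₁ − p̂₂ = 0.35082.
Unpooled SE = √(p̂₁(1−p̂₁)/n₁ + p̂₂(1−p̂₂)/n₂) = √(0.000504066 + 0.000340529) = 0.029062.
The 99% critical value is z* = 2.576. Margin of error = 0.07486.
So the interval runs from 0.2760 to 0.4257.

(0.2760, 0.4257)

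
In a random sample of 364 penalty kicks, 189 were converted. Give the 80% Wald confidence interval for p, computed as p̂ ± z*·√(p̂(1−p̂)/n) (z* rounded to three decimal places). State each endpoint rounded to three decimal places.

(0.486, 0.553)

With x = 189 successes in n = 364, p̂ = 0.51923.
SE = √(p̂(1−p̂)/n) = √(0.249630/364) = 0.026188.
The 80% critical value is z* = 1.282.
Margin = 1.282·0.026188 = 0.03357.
So the interval runs from 0.486 to 0.553.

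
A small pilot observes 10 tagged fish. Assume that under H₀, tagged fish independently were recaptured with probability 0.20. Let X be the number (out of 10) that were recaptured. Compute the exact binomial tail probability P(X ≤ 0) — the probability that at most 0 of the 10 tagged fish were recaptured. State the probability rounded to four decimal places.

P = 0.1074

X is binomial with n = 10 and p = 0.20.
P(X ≤ 0) = C(10,0)·0.20^0·0.80^10.
= 0.107374 = 0.1074.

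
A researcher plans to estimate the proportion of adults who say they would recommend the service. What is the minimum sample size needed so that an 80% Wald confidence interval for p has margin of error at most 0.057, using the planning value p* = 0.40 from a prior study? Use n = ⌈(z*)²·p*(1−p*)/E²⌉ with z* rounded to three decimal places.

For 80% confidence, z* = 1.282.
p*(1−p*) = 0.2400.
Required n before rounding: 1.643524 × 0.2400 / 0.057² = 121.405.
⌈121.405⌉ = 122.

n = 122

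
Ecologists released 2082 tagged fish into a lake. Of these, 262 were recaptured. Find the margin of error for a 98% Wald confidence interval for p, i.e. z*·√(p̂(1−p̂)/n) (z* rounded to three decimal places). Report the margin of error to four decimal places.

ME = 0.0169

Sample proportion p̂ = 262/2082 = 0.12584.
SE = √(p̂(1−p̂)/n) = √(0.110005/2082) = 0.007269.
The 98% critical value is z* = 2.326.
Margin of error = z*·SE = 2.326 × 0.007269 = 0.0169.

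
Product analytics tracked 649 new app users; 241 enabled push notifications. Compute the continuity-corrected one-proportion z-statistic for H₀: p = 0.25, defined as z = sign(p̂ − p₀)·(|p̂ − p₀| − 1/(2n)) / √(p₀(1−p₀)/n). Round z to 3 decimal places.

With x = 241 successes in n = 649, p̂ = 0.37134. p̂ − p₀ = 0.121341.
Continuity correction 1/(2n) = 1/1298 = 0.000770.
Corrected numerator: |0.121341| − 0.000770 = 0.120571.
Under H₀, SE = √(p₀(1−p₀)/n) = √(0.25·0.75/649) = √0.000288906 = 0.016997.
z = +0.120571/0.016997 = 7.094.

z = 7.094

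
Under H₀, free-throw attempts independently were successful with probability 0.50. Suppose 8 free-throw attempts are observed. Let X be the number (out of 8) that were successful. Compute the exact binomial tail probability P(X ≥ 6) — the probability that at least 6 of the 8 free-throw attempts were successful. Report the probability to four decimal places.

P = 0.1445

X ~ Binomial(n=8, p=0.50).
P(X ≥ 6) = C(8,6)·0.50^6·0.50^2 + C(8,7)·0.50^7·0.50^1 + C(8,8)·0.50^8·0.50^0.
= 0.109375 + 0.031250 + 0.003906 = 0.1445.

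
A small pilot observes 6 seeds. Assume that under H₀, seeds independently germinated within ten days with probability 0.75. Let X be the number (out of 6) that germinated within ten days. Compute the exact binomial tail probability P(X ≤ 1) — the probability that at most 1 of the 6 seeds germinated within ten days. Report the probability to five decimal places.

X ~ Binomial(n=6, p=0.75).
P(X ≤ 1) = C(6,0)·0.75^0·0.25^6 + C(6,1)·0.75^1·0.25^5.
= 0.000244 + 0.004395 = 0.00464.

P = 0.00464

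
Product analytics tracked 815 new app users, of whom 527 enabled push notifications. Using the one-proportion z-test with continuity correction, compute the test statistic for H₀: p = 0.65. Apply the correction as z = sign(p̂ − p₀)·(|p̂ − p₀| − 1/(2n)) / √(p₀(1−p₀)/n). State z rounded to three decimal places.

z = -0.165

With x = 527 successes in n = 815, p̂ = 0.64663. p̂ − p₀ = -0.003374.
Continuity correction 1/(2n) = 1/1630 = 0.000613.
Corrected numerator: |-0.003374| − 0.000613 = 0.002761.
Null standard error: √(0.65·0.35/815) = √0.000279141 = 0.016708.
z = −0.002761/0.016708 = -0.165.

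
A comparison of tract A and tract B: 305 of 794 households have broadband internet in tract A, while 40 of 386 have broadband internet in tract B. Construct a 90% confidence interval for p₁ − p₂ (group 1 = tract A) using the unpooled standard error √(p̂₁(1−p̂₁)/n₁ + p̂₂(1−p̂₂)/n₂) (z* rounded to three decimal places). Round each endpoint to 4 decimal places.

p̂₁ = 0.38413, p̂₂ = 0.10363, so the observed difference is 0.28050.
Unpooled SE = √(p̂₁(1−p̂₁)/n₁ + p̂₂(1−p̂₂)/n₂) = √(0.000297953 + 0.000240644) = 0.023208.
The 90% critical value is z* = 1.645. Margin = 1.645·0.023208 = 0.03818.
Interval: 0.28050 ± 0.03818 → (0.2423, 0.3187).

(0.2423, 0.3187)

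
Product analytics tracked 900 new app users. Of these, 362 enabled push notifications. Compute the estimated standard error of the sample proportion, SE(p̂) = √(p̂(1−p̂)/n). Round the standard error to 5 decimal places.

SE = 0.01634

With x = 362 successes in n = 900, p̂ = 0.40222.
p̂(1−p̂) = 0.40222·0.59778 = 0.240439.
SE = √(0.240439/900) = 0.01634.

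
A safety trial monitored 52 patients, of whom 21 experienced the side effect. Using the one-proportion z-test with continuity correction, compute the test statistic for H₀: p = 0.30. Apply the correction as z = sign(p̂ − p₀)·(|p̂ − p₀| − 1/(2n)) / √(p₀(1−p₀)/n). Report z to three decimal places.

z = 1.483

The sample proportion is 21/52 = 0.40385. p̂ − p₀ = 0.103846.
Continuity correction 1/(2n) = 1/104 = 0.009615.
Corrected numerator: |0.103846| − 0.009615 = 0.094231.
Null standard error: √(0.30·0.70/52) = √0.004038462 = 0.063549.
z = (+)0.094231/0.063549 = 1.483.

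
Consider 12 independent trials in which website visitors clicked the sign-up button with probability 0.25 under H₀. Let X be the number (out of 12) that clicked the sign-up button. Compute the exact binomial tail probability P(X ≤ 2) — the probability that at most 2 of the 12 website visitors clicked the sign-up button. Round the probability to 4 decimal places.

P = 0.3907

X is binomial with n = 12 and p = 0.25.
P(X ≤ 2) = C(12,0)·0.25^0·0.75^12 + C(12,1)·0.25^1·0.75^11 + C(12,2)·0.25^2·0.75^10.
= 0.031676 + 0.126705 + 0.232293 = 0.3907.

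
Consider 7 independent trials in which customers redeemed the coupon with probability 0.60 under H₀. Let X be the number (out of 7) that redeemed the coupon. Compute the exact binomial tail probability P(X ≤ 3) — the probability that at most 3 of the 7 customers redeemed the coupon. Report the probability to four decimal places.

X is binomial with n = 7 and p = 0.60.
P(X ≤ 3) = C(7,0)·0.60^0·0.40^7 + C(7,1)·0.60^1·0.40^6 + C(7,2)·0.60^2·0.40^5 + C(7,3)·0.60^3·0.40^4.
= 0.001638 + 0.017203 + 0.077414 + 0.193536 = 0.2898.

P = 0.2898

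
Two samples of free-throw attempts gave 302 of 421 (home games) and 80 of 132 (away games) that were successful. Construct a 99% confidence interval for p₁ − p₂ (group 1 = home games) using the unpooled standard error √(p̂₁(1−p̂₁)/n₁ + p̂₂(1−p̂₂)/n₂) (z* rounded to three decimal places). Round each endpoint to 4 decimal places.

p̂₁ = 302/421 = 0.71734, p̂₂ = 80/132 = 0.60606; p̂₁ − p̂₂ = 0.11128.
Unpooled SE = √(p̂₁(1−p̂₁)/n₁ + p̂₂(1−p̂₂)/n₂) = √(0.000481623 + 0.001808721) = 0.047858.
For 99% confidence, z* = 2.576. Margin = 2.576·0.047858 = 0.12328.
CI: 0.11128 ± 0.12328 = (-0.0120, 0.2346).

(-0.0120, 0.2346)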